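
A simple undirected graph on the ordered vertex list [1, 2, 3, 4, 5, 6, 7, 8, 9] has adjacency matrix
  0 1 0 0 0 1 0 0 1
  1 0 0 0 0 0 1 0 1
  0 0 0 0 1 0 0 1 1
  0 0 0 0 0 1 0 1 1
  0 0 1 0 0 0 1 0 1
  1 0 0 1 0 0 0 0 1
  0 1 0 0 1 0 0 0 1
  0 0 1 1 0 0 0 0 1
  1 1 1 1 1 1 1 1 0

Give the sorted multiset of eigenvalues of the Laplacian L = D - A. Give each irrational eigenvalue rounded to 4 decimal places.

Reading degrees in the order [1, 2, 3, 4, 5, 6, 7, 8, 9] gives [3, 3, 3, 3, 3, 3, 3, 3, 8]; set D = diag(3, 3, 3, 3, 3, 3, 3, 3, 8) and form L = D - A. The multiplicity of 0 as a Laplacian eigenvalue equals the number of connected components. There is one zero in the spectrum, matching the 1 component.

[0, 1.5858, 1.5858, 3, 3, 4.4142, 4.4142, 5, 9]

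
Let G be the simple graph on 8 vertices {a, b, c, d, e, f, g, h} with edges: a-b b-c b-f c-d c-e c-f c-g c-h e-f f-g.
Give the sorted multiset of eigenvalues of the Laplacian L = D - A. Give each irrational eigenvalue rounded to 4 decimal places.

With the vertex order [a, b, c, d, e, f, g, h], the degrees are [1, 3, 6, 1, 2, 4, 2, 1], giving D = diag(1, 3, 6, 1, 2, 4, 2, 1) and L = D - A. Diagonalising L (or applying a numerical eigensolver to the 8x8 matrix) gives the spectrum above. The eigenvalues sum to 20, which equals trace(L) = 2|E|.

[0, 0.6509, 1, 1.1115, 2, 3.0520, 5.1490, 7.0366]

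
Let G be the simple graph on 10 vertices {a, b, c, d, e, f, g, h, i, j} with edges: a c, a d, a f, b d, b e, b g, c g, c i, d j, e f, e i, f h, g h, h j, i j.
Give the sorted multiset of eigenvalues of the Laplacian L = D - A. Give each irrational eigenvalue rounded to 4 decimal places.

With the vertex order [a, b, c, d, e, f, g, h, i, j], the degrees are [3, 3, 3, 3, 3, 3, 3, 3, 3, 3], giving D = diag(3, 3, 3, 3, 3, 3, 3, 3, 3, 3) and L = D - A. The multiplicity of 0 as a Laplacian eigenvalue equals the number of connected components. The single zero eigenvalue shows the graph is connected. The largest eigenvalue, 5, is at most the vertex count 10.

[0, 2, 2, 2, 2, 2, 5, 5, 5, 5]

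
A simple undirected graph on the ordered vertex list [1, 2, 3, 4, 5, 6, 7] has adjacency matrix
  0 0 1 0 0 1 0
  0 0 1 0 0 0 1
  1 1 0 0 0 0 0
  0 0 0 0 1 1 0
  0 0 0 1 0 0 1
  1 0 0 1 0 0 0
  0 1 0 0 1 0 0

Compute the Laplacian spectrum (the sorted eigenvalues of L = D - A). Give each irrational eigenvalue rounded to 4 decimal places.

[0, 0.7530, 0.7530, 2.4450, 2.4450, 3.8019, 3.8019]

With the vertex order [1, 2, 3, 4, 5, 6, 7], the degrees are [2, 2, 2, 2, 2, 2, 2], giving D = diag(2, 2, 2, 2, 2, 2, 2) and L = D - A. L is symmetric positive semidefinite, so every eigenvalue is real and nonnegative. The single zero eigenvalue shows the graph is connected. The eigenvalues sum to 14, which equals trace(L) = 2|E|. By the matrix-tree theorem the graph has (1/7) * product of the nonzero eigenvalues = 7 spanning trees.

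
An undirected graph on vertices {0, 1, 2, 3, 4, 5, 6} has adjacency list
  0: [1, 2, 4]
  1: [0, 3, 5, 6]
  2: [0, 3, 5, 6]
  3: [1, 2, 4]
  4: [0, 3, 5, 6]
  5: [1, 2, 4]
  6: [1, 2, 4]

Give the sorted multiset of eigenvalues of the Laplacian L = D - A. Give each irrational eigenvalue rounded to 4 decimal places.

With the vertex order [0, 1, 2, 3, 4, 5, 6], the degrees are [3, 4, 4, 3, 4, 3, 3], giving D = diag(3, 4, 4, 3, 4, 3, 3) and L = D - A. The multiplicity of 0 as a Laplacian eigenvalue equals the number of connected components.

[0, 3, 3, 3, 4, 4, 7]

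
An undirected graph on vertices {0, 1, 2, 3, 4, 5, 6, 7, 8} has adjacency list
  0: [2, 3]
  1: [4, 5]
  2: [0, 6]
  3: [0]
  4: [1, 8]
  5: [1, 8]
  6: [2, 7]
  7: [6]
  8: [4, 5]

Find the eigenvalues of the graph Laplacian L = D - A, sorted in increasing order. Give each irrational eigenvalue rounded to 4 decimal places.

With the vertex order [0, 1, 2, 3, 4, 5, 6, 7, 8], the degrees are [2, 2, 2, 1, 2, 2, 2, 1, 2], giving D = diag(2, 2, 2, 1, 2, 2, 2, 1, 2) and L = D - A. Diagonalising L (or applying a numerical eigensolver to the 9x9 matrix) gives the spectrum above. The 2 zero eigenvalues correspond to the 2 connected components. The eigenvalues sum to 16, which equals trace(L) = 2|E|. The largest eigenvalue, 4, is at most the vertex count 9.

[0, 0, 0.3820, 1.3820, 2, 2, 2.6180, 3.6180, 4]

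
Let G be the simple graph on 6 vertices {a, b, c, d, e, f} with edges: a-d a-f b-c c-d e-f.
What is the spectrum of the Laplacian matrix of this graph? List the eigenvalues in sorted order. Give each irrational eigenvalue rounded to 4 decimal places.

[0, 0.2679, 1, 2, 3, 3.7321]

Each diagonal entry of L is the vertex degree and each off-diagonal entry is -1 where an edge is present, 0 otherwise; in the order [a, b, c, d, e, f] the diagonal is [2, 1, 2, 2, 1, 2]. L is symmetric positive semidefinite, so every eigenvalue is real and nonnegative. The single zero eigenvalue shows the graph is connected. There is one zero in the spectrum, matching the 1 component. The largest eigenvalue, 3.7321, is at most the vertex count 6.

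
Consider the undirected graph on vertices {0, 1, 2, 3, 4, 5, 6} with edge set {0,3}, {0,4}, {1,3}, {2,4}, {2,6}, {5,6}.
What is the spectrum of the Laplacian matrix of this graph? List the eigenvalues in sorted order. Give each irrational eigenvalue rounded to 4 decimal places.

Each diagonal entry of L is the vertex degree and each off-diagonal entry is -1 where an edge is present, 0 otherwise; in the order [0, 1, 2, 3, 4, 5, 6] the diagonal is [2, 1, 2, 2, 2, 1, 2]. L is symmetric positive semidefinite, so every eigenvalue is real and nonnegative. The single zero eigenvalue shows the graph is connected. By the matrix-tree theorem the graph has (1/7) * product of the nonzero eigenvalues = 1 spanning tree. The eigenvalues sum to 12, which equals trace(L) = 2|E|.

[0, 0.1981, 0.7530, 1.5550, 2.4450, 3.2470, 3.8019]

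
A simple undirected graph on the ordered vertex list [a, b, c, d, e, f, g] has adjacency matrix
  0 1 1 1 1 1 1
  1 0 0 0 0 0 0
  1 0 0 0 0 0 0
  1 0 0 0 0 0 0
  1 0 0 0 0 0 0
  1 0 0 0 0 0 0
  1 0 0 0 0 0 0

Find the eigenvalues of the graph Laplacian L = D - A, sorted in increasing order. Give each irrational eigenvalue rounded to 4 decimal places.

With the vertex order [a, b, c, d, e, f, g], the degrees are [6, 1, 1, 1, 1, 1, 1], giving D = diag(6, 1, 1, 1, 1, 1, 1) and L = D - A. L is symmetric positive semidefinite, so every eigenvalue is real and nonnegative. The eigenvalues sum to 12, which equals trace(L) = 2|E|.

[0, 1, 1, 1, 1, 1, 7]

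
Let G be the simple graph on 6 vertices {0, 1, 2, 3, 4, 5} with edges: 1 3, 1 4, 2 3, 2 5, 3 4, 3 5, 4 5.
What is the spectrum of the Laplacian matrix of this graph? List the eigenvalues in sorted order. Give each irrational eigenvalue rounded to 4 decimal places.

Reading degrees in the order [0, 1, 2, 3, 4, 5] gives [0, 2, 2, 4, 3, 3]; set D = diag(0, 2, 2, 4, 3, 3) and form L = D - A. Since every row of L sums to 0, the all-ones vector is in the kernel and 0 is an eigenvalue. The 2 zero eigenvalues correspond to the 2 connected components. The eigenvalues sum to 14, which equals trace(L) = 2|E|.

[0, 0, 1.5858, 3, 4.4142, 5]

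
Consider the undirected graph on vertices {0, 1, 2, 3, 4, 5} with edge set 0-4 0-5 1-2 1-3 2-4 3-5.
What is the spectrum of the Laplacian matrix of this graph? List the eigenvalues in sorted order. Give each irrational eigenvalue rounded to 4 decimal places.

With the vertex order [0, 1, 2, 3, 4, 5], the degrees are [2, 2, 2, 2, 2, 2], giving D = diag(2, 2, 2, 2, 2, 2) and L = D - A. The multiplicity of 0 as a Laplacian eigenvalue equals the number of connected components. There is one zero in the spectrum, matching the 1 component.

[0, 1, 1, 3, 3, 4]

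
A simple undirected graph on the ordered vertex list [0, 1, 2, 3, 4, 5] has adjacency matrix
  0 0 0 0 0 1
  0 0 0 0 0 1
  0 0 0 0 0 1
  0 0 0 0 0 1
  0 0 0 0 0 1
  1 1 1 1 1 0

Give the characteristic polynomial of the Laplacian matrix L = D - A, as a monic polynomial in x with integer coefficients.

With the vertex order [0, 1, 2, 3, 4, 5], the degrees are [1, 1, 1, 1, 1, 5], giving D = diag(1, 1, 1, 1, 1, 5) and L = D - A. L has integer entries, so p(x) = det(xI - L) has integer coefficients. Expanding the determinant yields x^6 - 10x^5 + 30x^4 - 40x^3 + 25x^2 - 6x. The constant term is 0 because L is singular (the all-ones vector lies in its kernel). The eigenvalues sum to 10, which equals trace(L) = 2|E|.

x^6 - 10x^5 + 30x^4 - 40x^3 + 25x^2 - 6x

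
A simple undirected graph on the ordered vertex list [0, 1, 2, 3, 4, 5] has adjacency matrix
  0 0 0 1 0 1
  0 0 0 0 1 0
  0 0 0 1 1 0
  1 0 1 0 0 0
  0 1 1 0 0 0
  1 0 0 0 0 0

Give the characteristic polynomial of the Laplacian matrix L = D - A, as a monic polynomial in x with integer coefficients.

x^6 - 10x^5 + 36x^4 - 56x^3 + 35x^2 - 6x

Reading degrees in the order [0, 1, 2, 3, 4, 5] gives [2, 1, 2, 2, 2, 1]; set D = diag(2, 1, 2, 2, 2, 1) and form L = D - A. Computing det(xI - L) by cofactor expansion (or equivalently via sum-over-permutations) gives x^6 - 10x^5 + 36x^4 - 56x^3 + 35x^2 - 6x. Since p(0) = det(-L) = 0, x divides p(x). By the matrix-tree theorem the graph has (1/6) * product of the nonzero eigenvalues = 1 spanning tree.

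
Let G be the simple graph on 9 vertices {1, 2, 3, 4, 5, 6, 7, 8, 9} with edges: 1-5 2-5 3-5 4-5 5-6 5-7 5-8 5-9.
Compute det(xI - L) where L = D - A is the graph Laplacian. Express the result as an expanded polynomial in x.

x^9 - 16x^8 + 84x^7 - 224x^6 + 350x^5 - 336x^4 + 196x^3 - 64x^2 + 9x

Each diagonal entry of L is the vertex degree and each off-diagonal entry is -1 where an edge is present, 0 otherwise; in the order [1, 2, 3, 4, 5, 6, 7, 8, 9] the diagonal is [1, 1, 1, 1, 8, 1, 1, 1, 1]. L has integer entries, so p(x) = det(xI - L) has integer coefficients. Expanding the determinant yields x^9 - 16x^8 + 84x^7 - 224x^6 + 350x^5 - 336x^4 + 196x^3 - 64x^2 + 9x. Since p(0) = det(-L) = 0, x divides p(x). The largest eigenvalue, 9, is at most the vertex count 9.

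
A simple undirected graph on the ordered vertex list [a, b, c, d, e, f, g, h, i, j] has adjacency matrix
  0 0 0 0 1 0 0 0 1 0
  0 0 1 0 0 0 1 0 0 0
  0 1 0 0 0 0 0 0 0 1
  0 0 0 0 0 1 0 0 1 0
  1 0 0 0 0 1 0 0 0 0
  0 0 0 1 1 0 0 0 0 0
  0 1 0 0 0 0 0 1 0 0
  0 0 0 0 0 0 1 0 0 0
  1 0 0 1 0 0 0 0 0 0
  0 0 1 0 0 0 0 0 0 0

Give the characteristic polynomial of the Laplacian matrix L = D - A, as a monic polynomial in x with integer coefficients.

With the vertex order [a, b, c, d, e, f, g, h, i, j], the degrees are [2, 2, 2, 2, 2, 2, 2, 1, 2, 1], giving D = diag(2, 2, 2, 2, 2, 2, 2, 1, 2, 1) and L = D - A. Computing det(xI - L) by cofactor expansion (or equivalently via sum-over-permutations) gives x^10 - 18x^9 + 136x^8 - 560x^7 + 1365x^6 - 2000x^5 + 1700x^4 - 750x^3 + 125x^2. The coefficient of x^9 equals -trace(L) = -18, matching the sum of degrees. There are 2 zeros in the spectrum, matching the 2 components. The eigenvalues sum to 18, which equals trace(L) = 2|E|.

x^10 - 18x^9 + 136x^8 - 560x^7 + 1365x^6 - 2000x^5 + 1700x^4 - 750x^3 + 125x^2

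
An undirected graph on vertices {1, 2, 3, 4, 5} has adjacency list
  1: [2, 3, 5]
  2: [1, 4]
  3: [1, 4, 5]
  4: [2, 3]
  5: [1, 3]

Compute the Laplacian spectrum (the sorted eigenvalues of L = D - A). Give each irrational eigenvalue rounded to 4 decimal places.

With the vertex order [1, 2, 3, 4, 5], the degrees are [3, 2, 3, 2, 2], giving D = diag(3, 2, 3, 2, 2) and L = D - A. L is symmetric positive semidefinite, so every eigenvalue is real and nonnegative. The largest eigenvalue, 4.6180, is at most the vertex count 5.

[0, 1.3820, 2.3820, 3.6180, 4.6180]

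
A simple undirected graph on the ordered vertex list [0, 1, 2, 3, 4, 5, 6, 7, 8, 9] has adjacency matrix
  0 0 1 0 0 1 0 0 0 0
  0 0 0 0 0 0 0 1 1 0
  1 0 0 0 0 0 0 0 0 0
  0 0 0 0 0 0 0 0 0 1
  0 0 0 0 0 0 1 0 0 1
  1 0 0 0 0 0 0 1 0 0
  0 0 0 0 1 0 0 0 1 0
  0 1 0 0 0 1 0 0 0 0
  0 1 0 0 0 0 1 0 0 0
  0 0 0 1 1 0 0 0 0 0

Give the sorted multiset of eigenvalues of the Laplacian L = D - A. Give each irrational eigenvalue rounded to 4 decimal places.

[0, 0.0979, 0.3820, 0.8244, 1.3820, 2, 2.6180, 3.1756, 3.6180, 3.9021]

Reading degrees in the order [0, 1, 2, 3, 4, 5, 6, 7, 8, 9] gives [2, 2, 1, 1, 2, 2, 2, 2, 2, 2]; set D = diag(2, 2, 1, 1, 2, 2, 2, 2, 2, 2) and form L = D - A. The multiplicity of 0 as a Laplacian eigenvalue equals the number of connected components. The largest eigenvalue, 3.9021, is at most the vertex count 10. By the matrix-tree theorem the graph has (1/10) * product of the nonzero eigenvalues = 1 spanning tree.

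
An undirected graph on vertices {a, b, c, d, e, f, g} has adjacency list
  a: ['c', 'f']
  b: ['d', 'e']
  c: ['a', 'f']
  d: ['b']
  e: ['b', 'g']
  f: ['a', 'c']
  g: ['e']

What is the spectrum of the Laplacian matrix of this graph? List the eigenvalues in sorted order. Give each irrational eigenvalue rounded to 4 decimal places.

[0, 0, 0.5858, 2, 3, 3, 3.4142]

With the vertex order [a, b, c, d, e, f, g], the degrees are [2, 2, 2, 1, 2, 2, 1], giving D = diag(2, 2, 2, 1, 2, 2, 1) and L = D - A. L is symmetric positive semidefinite, so every eigenvalue is real and nonnegative. The 2 zero eigenvalues correspond to the 2 connected components. The largest eigenvalue, 3.4142, is at most the vertex count 7.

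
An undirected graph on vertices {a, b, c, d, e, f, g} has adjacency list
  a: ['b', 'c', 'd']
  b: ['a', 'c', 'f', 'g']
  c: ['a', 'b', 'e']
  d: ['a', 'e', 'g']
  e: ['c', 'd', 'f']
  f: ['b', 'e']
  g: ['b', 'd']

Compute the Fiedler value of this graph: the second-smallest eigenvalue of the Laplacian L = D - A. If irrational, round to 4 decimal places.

1.5188

Each diagonal entry of L is the vertex degree and each off-diagonal entry is -1 where an edge is present, 0 otherwise; in the order [a, b, c, d, e, f, g] the diagonal is [3, 4, 3, 3, 3, 2, 2]. Computing the eigenvalues of L and sorting gives [0, 1.5188, 2, 2.5858, 3.3111, 5.1701, 5.4142]. The Fiedler value lambda_2 = 1.5188 is strictly positive, so the graph is connected.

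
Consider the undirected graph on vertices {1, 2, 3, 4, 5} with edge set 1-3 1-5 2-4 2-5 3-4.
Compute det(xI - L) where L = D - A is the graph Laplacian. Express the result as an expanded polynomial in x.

x^5 - 10x^4 + 35x^3 - 50x^2 + 25x

Reading degrees in the order [1, 2, 3, 4, 5] gives [2, 2, 2, 2, 2]; set D = diag(2, 2, 2, 2, 2) and form L = D - A. L has integer entries, so p(x) = det(xI - L) has integer coefficients. Expanding the determinant yields x^5 - 10x^4 + 35x^3 - 50x^2 + 25x. Since p(0) = det(-L) = 0, x divides p(x). The eigenvalues sum to 10, which equals trace(L) = 2|E|.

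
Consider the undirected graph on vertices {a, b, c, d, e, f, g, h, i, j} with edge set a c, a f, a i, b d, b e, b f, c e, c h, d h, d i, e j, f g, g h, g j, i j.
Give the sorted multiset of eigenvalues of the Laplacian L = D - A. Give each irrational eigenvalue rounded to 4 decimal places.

[0, 2, 2, 2, 2, 2, 5, 5, 5, 5]

Each diagonal entry of L is the vertex degree and each off-diagonal entry is -1 where an edge is present, 0 otherwise; in the order [a, b, c, d, e, f, g, h, i, j] the diagonal is [3, 3, 3, 3, 3, 3, 3, 3, 3, 3]. The multiplicity of 0 as a Laplacian eigenvalue equals the number of connected components. The largest eigenvalue, 5, is at most the vertex count 10. By the matrix-tree theorem the graph has (1/10) * product of the nonzero eigenvalues = 2000 spanning trees.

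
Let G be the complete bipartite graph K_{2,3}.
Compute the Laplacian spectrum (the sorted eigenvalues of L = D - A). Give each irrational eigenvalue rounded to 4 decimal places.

The graph has 5 vertices and degree multiset [3, 3, 2, 2, 2]; D is the diagonal matrix of degrees and L = D - A. Diagonalising L (or applying a numerical eigensolver to the 5x5 matrix) gives the spectrum above. The eigenvalues sum to 12, which equals trace(L) = 2|E|.

[0, 2, 2, 3, 5]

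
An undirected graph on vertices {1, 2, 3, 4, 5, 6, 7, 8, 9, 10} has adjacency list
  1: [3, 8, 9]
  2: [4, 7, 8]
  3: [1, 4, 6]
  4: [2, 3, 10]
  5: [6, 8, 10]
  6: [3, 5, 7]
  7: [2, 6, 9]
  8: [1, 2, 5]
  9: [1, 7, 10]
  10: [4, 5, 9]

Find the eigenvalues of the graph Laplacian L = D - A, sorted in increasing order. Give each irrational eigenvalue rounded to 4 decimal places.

Each diagonal entry of L is the vertex degree and each off-diagonal entry is -1 where an edge is present, 0 otherwise; in the order [1, 2, 3, 4, 5, 6, 7, 8, 9, 10] the diagonal is [3, 3, 3, 3, 3, 3, 3, 3, 3, 3]. Since every row of L sums to 0, the all-ones vector is in the kernel and 0 is an eigenvalue. The single zero eigenvalue shows the graph is connected.

[0, 2, 2, 2, 2, 2, 5, 5, 5, 5]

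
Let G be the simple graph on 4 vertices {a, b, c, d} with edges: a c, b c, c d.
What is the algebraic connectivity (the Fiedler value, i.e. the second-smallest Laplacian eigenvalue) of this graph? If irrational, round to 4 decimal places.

Each diagonal entry of L is the vertex degree and each off-diagonal entry is -1 where an edge is present, 0 otherwise; in the order [a, b, c, d] the diagonal is [1, 1, 3, 1]. The smallest Laplacian eigenvalue is always 0. The next one, lambda_2 = 1, measures how hard the graph is to disconnect: larger values mean better connectivity. The eigenvalues sum to 6, which equals trace(L) = 2|E|.

1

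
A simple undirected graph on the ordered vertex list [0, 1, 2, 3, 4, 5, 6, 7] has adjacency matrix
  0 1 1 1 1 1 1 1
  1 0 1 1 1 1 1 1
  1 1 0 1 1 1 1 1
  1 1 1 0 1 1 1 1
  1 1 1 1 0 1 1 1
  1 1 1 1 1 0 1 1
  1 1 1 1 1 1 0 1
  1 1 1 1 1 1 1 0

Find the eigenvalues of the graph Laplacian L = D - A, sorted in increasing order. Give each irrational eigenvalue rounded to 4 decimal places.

With the vertex order [0, 1, 2, 3, 4, 5, 6, 7], the degrees are [7, 7, 7, 7, 7, 7, 7, 7], giving D = diag(7, 7, 7, 7, 7, 7, 7, 7) and L = D - A. Diagonalising L (or applying a numerical eigensolver to the 8x8 matrix) gives the spectrum above. By the matrix-tree theorem the graph has (1/8) * product of the nonzero eigenvalues = 262144 spanning trees.

[0, 8, 8, 8, 8, 8, 8, 8]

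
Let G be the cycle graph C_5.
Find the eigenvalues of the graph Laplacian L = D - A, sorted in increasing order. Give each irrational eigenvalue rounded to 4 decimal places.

[0, 1.3820, 1.3820, 3.6180, 3.6180]

The graph has 5 vertices and degree multiset [2, 2, 2, 2, 2]; D is the diagonal matrix of degrees and L = D - A. Since every row of L sums to 0, the all-ones vector is in the kernel and 0 is an eigenvalue. The single zero eigenvalue shows the graph is connected. There is one zero in the spectrum, matching the 1 component.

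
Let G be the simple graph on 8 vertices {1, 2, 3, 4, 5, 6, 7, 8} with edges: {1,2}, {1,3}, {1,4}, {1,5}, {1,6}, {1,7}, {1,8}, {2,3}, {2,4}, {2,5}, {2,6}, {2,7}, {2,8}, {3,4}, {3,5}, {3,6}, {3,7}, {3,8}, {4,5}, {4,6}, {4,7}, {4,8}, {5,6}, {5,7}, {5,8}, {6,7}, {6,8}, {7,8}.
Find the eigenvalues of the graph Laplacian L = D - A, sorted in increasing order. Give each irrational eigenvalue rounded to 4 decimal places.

[0, 8, 8, 8, 8, 8, 8, 8]

With the vertex order [1, 2, 3, 4, 5, 6, 7, 8], the degrees are [7, 7, 7, 7, 7, 7, 7, 7], giving D = diag(7, 7, 7, 7, 7, 7, 7, 7) and L = D - A. Diagonalising L (or applying a numerical eigensolver to the 8x8 matrix) gives the spectrum above.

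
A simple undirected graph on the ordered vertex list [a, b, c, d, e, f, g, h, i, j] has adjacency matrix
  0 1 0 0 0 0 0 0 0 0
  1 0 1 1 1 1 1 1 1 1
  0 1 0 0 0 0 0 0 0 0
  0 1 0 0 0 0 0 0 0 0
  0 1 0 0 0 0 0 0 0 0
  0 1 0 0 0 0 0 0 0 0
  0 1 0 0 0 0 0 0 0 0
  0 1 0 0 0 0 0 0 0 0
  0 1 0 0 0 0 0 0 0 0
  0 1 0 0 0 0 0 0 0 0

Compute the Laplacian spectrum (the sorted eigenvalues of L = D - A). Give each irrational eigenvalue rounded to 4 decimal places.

[0, 1, 1, 1, 1, 1, 1, 1, 1, 10]

With the vertex order [a, b, c, d, e, f, g, h, i, j], the degrees are [1, 9, 1, 1, 1, 1, 1, 1, 1, 1], giving D = diag(1, 9, 1, 1, 1, 1, 1, 1, 1, 1) and L = D - A. Since every row of L sums to 0, the all-ones vector is in the kernel and 0 is an eigenvalue. There is one zero in the spectrum, matching the 1 component.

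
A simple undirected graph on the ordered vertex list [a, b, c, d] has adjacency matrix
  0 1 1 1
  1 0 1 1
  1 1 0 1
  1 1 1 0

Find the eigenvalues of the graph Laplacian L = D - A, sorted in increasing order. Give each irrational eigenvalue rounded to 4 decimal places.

[0, 4, 4, 4]

Reading degrees in the order [a, b, c, d] gives [3, 3, 3, 3]; set D = diag(3, 3, 3, 3) and form L = D - A. The multiplicity of 0 as a Laplacian eigenvalue equals the number of connected components. The single zero eigenvalue shows the graph is connected. The largest eigenvalue, 4, is at most the vertex count 4. By the matrix-tree theorem the graph has (1/4) * product of the nonzero eigenvalues = 16 spanning trees.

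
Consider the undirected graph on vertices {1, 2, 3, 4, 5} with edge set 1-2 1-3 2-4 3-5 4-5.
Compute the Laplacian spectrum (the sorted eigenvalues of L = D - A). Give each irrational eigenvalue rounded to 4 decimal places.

[0, 1.3820, 1.3820, 3.6180, 3.6180]

Each diagonal entry of L is the vertex degree and each off-diagonal entry is -1 where an edge is present, 0 otherwise; in the order [1, 2, 3, 4, 5] the diagonal is [2, 2, 2, 2, 2]. Diagonalising L (or applying a numerical eigensolver to the 5x5 matrix) gives the spectrum above.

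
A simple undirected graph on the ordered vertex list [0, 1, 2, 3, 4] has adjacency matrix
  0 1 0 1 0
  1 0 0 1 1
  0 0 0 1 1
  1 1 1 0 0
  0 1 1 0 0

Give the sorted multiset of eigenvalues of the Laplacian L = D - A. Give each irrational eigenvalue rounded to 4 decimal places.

Each diagonal entry of L is the vertex degree and each off-diagonal entry is -1 where an edge is present, 0 otherwise; in the order [0, 1, 2, 3, 4] the diagonal is [2, 3, 2, 3, 2]. The multiplicity of 0 as a Laplacian eigenvalue equals the number of connected components.

[0, 1.3820, 2.3820, 3.6180, 4.6180]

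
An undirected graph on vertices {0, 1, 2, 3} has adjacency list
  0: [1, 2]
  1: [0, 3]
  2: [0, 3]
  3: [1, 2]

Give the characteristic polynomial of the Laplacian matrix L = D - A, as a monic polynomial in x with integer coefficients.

x^4 - 8x^3 + 20x^2 - 16x

Each diagonal entry of L is the vertex degree and each off-diagonal entry is -1 where an edge is present, 0 otherwise; in the order [0, 1, 2, 3] the diagonal is [2, 2, 2, 2]. L has integer entries, so p(x) = det(xI - L) has integer coefficients. Expanding the determinant yields x^4 - 8x^3 + 20x^2 - 16x. Since p(0) = det(-L) = 0, x divides p(x). There is one zero in the spectrum, matching the 1 component.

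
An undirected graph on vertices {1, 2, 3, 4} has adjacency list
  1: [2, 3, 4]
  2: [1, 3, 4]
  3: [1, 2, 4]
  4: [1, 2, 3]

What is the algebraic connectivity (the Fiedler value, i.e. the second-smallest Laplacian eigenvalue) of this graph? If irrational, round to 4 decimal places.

Reading degrees in the order [1, 2, 3, 4] gives [3, 3, 3, 3]; set D = diag(3, 3, 3, 3) and form L = D - A. The sorted Laplacian eigenvalues are [0, 4, 4, 4]; the algebraic connectivity is the second entry, 4. The eigenvalues sum to 12, which equals trace(L) = 2|E|.

4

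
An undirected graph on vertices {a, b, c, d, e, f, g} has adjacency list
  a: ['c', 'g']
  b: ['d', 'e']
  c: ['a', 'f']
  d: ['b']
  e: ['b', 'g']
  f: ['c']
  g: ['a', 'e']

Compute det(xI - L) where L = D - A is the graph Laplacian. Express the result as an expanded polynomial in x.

With the vertex order [a, b, c, d, e, f, g], the degrees are [2, 2, 2, 1, 2, 1, 2], giving D = diag(2, 2, 2, 1, 2, 1, 2) and L = D - A. Computing det(xI - L) by cofactor expansion (or equivalently via sum-over-permutations) gives x^7 - 12x^6 + 55x^5 - 120x^4 + 126x^3 - 56x^2 + 7x. The constant term is 0 because L is singular (the all-ones vector lies in its kernel). The largest eigenvalue, 3.8019, is at most the vertex count 7.

x^7 - 12x^6 + 55x^5 - 120x^4 + 126x^3 - 56x^2 + 7x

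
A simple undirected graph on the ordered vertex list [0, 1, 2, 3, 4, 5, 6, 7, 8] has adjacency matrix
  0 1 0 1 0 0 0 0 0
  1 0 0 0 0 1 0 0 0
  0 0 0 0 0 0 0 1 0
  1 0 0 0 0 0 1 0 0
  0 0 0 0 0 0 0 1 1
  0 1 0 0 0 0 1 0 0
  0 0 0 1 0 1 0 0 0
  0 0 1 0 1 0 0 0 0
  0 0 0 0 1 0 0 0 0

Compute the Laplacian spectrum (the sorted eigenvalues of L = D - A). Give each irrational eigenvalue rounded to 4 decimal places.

Each diagonal entry of L is the vertex degree and each off-diagonal entry is -1 where an edge is present, 0 otherwise; in the order [0, 1, 2, 3, 4, 5, 6, 7, 8] the diagonal is [2, 2, 1, 2, 2, 2, 2, 2, 1]. Diagonalising L (or applying a numerical eigensolver to the 9x9 matrix) gives the spectrum above. The 2 zero eigenvalues correspond to the 2 connected components. The largest eigenvalue, 3.6180, is at most the vertex count 9.

[0, 0, 0.5858, 1.3820, 1.3820, 2, 3.4142, 3.6180, 3.6180]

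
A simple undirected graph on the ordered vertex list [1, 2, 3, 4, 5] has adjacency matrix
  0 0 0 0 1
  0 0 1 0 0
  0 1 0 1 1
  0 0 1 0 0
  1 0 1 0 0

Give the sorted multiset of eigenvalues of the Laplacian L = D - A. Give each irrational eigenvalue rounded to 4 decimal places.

[0, 0.5188, 1, 2.3111, 4.1701]

With the vertex order [1, 2, 3, 4, 5], the degrees are [1, 1, 3, 1, 2], giving D = diag(1, 1, 3, 1, 2) and L = D - A. Diagonalising L (or applying a numerical eigensolver to the 5x5 matrix) gives the spectrum above. The single zero eigenvalue shows the graph is connected. By the matrix-tree theorem the graph has (1/5) * product of the nonzero eigenvalues = 1 spanning tree. The largest eigenvalue, 4.1701, is at most the vertex count 5.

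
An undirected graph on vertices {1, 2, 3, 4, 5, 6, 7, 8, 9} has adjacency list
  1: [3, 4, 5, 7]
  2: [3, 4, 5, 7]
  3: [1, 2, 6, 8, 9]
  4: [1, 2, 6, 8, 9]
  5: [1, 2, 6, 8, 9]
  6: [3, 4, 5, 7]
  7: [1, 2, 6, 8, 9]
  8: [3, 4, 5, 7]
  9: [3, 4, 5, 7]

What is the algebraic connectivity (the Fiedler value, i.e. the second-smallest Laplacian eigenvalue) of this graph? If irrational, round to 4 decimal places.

4

Reading degrees in the order [1, 2, 3, 4, 5, 6, 7, 8, 9] gives [4, 4, 5, 5, 5, 4, 5, 4, 4]; set D = diag(4, 4, 5, 5, 5, 4, 5, 4, 4) and form L = D - A. The sorted Laplacian eigenvalues are [0, 4, 4, 4, 4, 5, 5, 5, 9]; the algebraic connectivity is the second entry, 4. The eigenvalues sum to 40, which equals trace(L) = 2|E|.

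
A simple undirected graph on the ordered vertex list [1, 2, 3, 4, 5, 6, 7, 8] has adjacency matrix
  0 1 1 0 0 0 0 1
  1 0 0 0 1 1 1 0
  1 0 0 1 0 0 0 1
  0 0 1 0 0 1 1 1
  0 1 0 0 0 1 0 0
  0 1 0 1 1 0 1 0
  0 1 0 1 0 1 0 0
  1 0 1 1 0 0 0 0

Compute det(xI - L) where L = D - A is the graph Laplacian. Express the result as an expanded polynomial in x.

Each diagonal entry of L is the vertex degree and each off-diagonal entry is -1 where an edge is present, 0 otherwise; in the order [1, 2, 3, 4, 5, 6, 7, 8] the diagonal is [3, 4, 3, 4, 2, 4, 3, 3]. L has integer entries, so p(x) = det(xI - L) has integer coefficients. Expanding the determinant yields x^8 - 26x^7 + 281x^6 - 1628x^5 + 5423x^4 - 10286x^3 + 10136x^2 - 3904x. The constant term is 0 because L is singular (the all-ones vector lies in its kernel). The largest eigenvalue, 5.6819, is at most the vertex count 8.

x^8 - 26x^7 + 281x^6 - 1628x^5 + 5423x^4 - 10286x^3 + 10136x^2 - 3904x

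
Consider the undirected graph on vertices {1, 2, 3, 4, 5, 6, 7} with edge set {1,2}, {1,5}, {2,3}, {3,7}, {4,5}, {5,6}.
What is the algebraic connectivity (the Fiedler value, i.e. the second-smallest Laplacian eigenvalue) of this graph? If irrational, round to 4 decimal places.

With the vertex order [1, 2, 3, 4, 5, 6, 7], the degrees are [2, 2, 2, 1, 3, 1, 1], giving D = diag(2, 2, 2, 1, 3, 1, 1) and L = D - A. The sorted Laplacian eigenvalues are [0, 0.2254, 1, 1, 2.1859, 3.3604, 4.2283]; the algebraic connectivity is the second entry, 0.2254. The largest eigenvalue, 4.2283, is at most the vertex count 7. The eigenvalues sum to 12, which equals trace(L) = 2|E|.

0.2254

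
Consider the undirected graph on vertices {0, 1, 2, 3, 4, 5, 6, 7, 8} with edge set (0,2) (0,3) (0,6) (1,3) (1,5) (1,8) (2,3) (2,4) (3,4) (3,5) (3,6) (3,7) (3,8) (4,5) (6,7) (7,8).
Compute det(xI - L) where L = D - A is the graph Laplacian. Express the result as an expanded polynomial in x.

Reading degrees in the order [0, 1, 2, 3, 4, 5, 6, 7, 8] gives [3, 3, 3, 8, 3, 3, 3, 3, 3]; set D = diag(3, 3, 3, 8, 3, 3, 3, 3, 3) and form L = D - A. L has integer entries, so p(x) = det(xI - L) has integer coefficients. Expanding the determinant yields x^9 - 32x^8 + 428x^7 - 3136x^6 + 13786x^5 - 37232x^4 + 60276x^3 - 53424x^2 + 19845x. The constant term is 0 because L is singular (the all-ones vector lies in its kernel). The largest eigenvalue, 9, is at most the vertex count 9.

x^9 - 32x^8 + 428x^7 - 3136x^6 + 13786x^5 - 37232x^4 + 60276x^3 - 53424x^2 + 19845x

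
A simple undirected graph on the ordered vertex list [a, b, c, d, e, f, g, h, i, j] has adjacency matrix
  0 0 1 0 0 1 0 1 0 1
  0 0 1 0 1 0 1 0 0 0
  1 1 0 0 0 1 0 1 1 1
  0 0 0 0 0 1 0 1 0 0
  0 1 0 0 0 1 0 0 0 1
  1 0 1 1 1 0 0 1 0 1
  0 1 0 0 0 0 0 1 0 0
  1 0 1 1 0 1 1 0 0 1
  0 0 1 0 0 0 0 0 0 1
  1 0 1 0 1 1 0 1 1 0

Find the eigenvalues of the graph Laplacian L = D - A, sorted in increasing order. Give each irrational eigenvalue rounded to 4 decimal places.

[0, 1.4029, 1.6082, 2.2656, 2.8823, 3.8933, 5.9356, 7.0938, 7.3691, 7.5492]

Each diagonal entry of L is the vertex degree and each off-diagonal entry is -1 where an edge is present, 0 otherwise; in the order [a, b, c, d, e, f, g, h, i, j] the diagonal is [4, 3, 6, 2, 3, 6, 2, 6, 2, 6]. The multiplicity of 0 as a Laplacian eigenvalue equals the number of connected components. The largest eigenvalue, 7.5492, is at most the vertex count 10.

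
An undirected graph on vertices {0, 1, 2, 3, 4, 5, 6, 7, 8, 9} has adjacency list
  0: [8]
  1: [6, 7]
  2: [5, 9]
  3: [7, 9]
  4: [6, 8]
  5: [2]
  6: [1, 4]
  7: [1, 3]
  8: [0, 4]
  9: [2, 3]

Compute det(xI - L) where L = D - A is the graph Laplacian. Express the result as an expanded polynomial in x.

x^10 - 18x^9 + 136x^8 - 560x^7 + 1365x^6 - 2002x^5 + 1716x^4 - 792x^3 + 165x^2 - 10x

With the vertex order [0, 1, 2, 3, 4, 5, 6, 7, 8, 9], the degrees are [1, 2, 2, 2, 2, 1, 2, 2, 2, 2], giving D = diag(1, 2, 2, 2, 2, 1, 2, 2, 2, 2) and L = D - A. Computing det(xI - L) by cofactor expansion (or equivalently via sum-over-permutations) gives x^10 - 18x^9 + 136x^8 - 560x^7 + 1365x^6 - 2002x^5 + 1716x^4 - 792x^3 + 165x^2 - 10x. The coefficient of x^9 equals -trace(L) = -18, matching the sum of degrees. By the matrix-tree theorem the graph has (1/10) * product of the nonzero eigenvalues = 1 spanning tree.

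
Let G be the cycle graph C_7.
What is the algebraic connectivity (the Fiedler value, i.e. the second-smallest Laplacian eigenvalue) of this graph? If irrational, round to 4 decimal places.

The graph has 7 vertices and degree multiset [2, 2, 2, 2, 2, 2, 2]; D is the diagonal matrix of degrees and L = D - A. The smallest Laplacian eigenvalue is always 0. The next one, lambda_2 = 0.7530, measures how hard the graph is to disconnect: larger values mean better connectivity. There is one zero in the spectrum, matching the 1 component.

0.7530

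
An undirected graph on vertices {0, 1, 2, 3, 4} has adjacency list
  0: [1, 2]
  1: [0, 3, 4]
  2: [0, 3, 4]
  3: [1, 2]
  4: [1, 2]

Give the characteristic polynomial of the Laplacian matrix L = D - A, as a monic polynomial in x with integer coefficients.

With the vertex order [0, 1, 2, 3, 4], the degrees are [2, 3, 3, 2, 2], giving D = diag(2, 3, 3, 2, 2) and L = D - A. The eigenvalues of L are [0, 2, 2, 3, 5]; the characteristic polynomial is the product of (x - lambda_i), which multiplies out to x^5 - 12x^4 + 51x^3 - 92x^2 + 60x. The coefficient of x^4 equals -trace(L) = -12, matching the sum of degrees. The eigenvalues sum to 12, which equals trace(L) = 2|E|.

x^5 - 12x^4 + 51x^3 - 92x^2 + 60x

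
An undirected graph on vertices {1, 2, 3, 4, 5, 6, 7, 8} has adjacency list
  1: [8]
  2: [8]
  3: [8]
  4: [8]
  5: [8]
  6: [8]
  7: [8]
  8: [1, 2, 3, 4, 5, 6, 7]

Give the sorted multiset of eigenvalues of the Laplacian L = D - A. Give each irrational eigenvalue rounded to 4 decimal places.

[0, 1, 1, 1, 1, 1, 1, 8]

Each diagonal entry of L is the vertex degree and each off-diagonal entry is -1 where an edge is present, 0 otherwise; in the order [1, 2, 3, 4, 5, 6, 7, 8] the diagonal is [1, 1, 1, 1, 1, 1, 1, 7]. Diagonalising L (or applying a numerical eigensolver to the 8x8 matrix) gives the spectrum above. The single zero eigenvalue shows the graph is connected. By the matrix-tree theorem the graph has (1/8) * product of the nonzero eigenvalues = 1 spanning tree. The eigenvalues sum to 14, which equals trace(L) = 2|E|.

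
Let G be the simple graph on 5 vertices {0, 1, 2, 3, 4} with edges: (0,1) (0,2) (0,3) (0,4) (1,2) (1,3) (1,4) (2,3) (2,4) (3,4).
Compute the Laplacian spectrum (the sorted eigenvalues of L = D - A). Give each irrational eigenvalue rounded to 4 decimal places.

Reading degrees in the order [0, 1, 2, 3, 4] gives [4, 4, 4, 4, 4]; set D = diag(4, 4, 4, 4, 4) and form L = D - A. Since every row of L sums to 0, the all-ones vector is in the kernel and 0 is an eigenvalue. The eigenvalues sum to 20, which equals trace(L) = 2|E|. The largest eigenvalue, 5, is at most the vertex count 5.

[0, 5, 5, 5, 5]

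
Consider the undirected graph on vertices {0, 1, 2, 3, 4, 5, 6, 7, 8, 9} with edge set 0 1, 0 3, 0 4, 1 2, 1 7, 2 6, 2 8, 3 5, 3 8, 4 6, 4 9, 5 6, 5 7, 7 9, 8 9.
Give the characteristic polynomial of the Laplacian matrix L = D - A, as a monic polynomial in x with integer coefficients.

Each diagonal entry of L is the vertex degree and each off-diagonal entry is -1 where an edge is present, 0 otherwise; in the order [0, 1, 2, 3, 4, 5, 6, 7, 8, 9] the diagonal is [3, 3, 3, 3, 3, 3, 3, 3, 3, 3]. The eigenvalues of L are [0, 2, 2, 2, 2, 2, 5, 5, 5, 5]; the characteristic polynomial is the product of (x - lambda_i), which multiplies out to x^10 - 30x^9 + 390x^8 - 2880x^7 + 13305x^6 - 39882x^5 + 77640x^4 - 94800x^3 + 66000x^2 - 20000x. The coefficient of x^9 equals -trace(L) = -30, matching the sum of degrees. The largest eigenvalue, 5, is at most the vertex count 10.

x^10 - 30x^9 + 390x^8 - 2880x^7 + 13305x^6 - 39882x^5 + 77640x^4 - 94800x^3 + 66000x^2 - 20000x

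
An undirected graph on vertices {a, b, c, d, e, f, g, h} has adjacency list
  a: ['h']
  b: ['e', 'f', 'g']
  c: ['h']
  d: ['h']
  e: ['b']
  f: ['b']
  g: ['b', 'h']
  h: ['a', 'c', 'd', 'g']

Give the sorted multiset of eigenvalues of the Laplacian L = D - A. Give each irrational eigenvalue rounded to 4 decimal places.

[0, 0.2384, 1, 1, 1, 1.6367, 4, 5.1249]

With the vertex order [a, b, c, d, e, f, g, h], the degrees are [1, 3, 1, 1, 1, 1, 2, 4], giving D = diag(1, 3, 1, 1, 1, 1, 2, 4) and L = D - A. The multiplicity of 0 as a Laplacian eigenvalue equals the number of connected components. By the matrix-tree theorem the graph has (1/8) * product of the nonzero eigenvalues = 1 spanning tree. The eigenvalues sum to 14, which equals trace(L) = 2|E|.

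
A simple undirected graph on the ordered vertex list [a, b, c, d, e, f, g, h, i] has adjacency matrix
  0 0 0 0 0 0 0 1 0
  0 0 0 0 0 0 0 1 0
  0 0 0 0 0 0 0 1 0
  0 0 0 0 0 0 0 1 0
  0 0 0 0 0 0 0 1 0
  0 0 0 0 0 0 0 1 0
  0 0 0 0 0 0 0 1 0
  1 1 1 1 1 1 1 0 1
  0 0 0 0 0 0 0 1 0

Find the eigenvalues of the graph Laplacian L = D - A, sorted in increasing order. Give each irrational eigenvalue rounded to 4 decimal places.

Each diagonal entry of L is the vertex degree and each off-diagonal entry is -1 where an edge is present, 0 otherwise; in the order [a, b, c, d, e, f, g, h, i] the diagonal is [1, 1, 1, 1, 1, 1, 1, 8, 1]. L is symmetric positive semidefinite, so every eigenvalue is real and nonnegative. The single zero eigenvalue shows the graph is connected. By the matrix-tree theorem the graph has (1/9) * product of the nonzero eigenvalues = 1 spanning tree. The eigenvalues sum to 16, which equals trace(L) = 2|E|.

[0, 1, 1, 1, 1, 1, 1, 1, 9]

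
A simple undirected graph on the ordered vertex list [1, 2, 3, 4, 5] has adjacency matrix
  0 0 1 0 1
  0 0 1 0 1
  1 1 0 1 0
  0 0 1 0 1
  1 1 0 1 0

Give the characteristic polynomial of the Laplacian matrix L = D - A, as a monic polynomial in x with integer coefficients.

x^5 - 12x^4 + 51x^3 - 92x^2 + 60x

Reading degrees in the order [1, 2, 3, 4, 5] gives [2, 2, 3, 2, 3]; set D = diag(2, 2, 3, 2, 3) and form L = D - A. Computing det(xI - L) by cofactor expansion (or equivalently via sum-over-permutations) gives x^5 - 12x^4 + 51x^3 - 92x^2 + 60x. The coefficient of x^4 equals -trace(L) = -12, matching the sum of degrees. By the matrix-tree theorem the graph has (1/5) * product of the nonzero eigenvalues = 12 spanning trees.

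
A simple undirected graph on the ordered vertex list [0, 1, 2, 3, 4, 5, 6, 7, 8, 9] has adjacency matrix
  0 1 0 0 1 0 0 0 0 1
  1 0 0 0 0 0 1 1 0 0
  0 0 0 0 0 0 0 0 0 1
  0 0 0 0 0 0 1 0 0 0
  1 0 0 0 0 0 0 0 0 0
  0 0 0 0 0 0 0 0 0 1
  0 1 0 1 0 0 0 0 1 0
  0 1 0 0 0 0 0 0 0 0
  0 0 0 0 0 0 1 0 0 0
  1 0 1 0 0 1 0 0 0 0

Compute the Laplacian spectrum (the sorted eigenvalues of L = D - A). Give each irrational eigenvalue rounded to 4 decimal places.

[0, 0.1792, 0.5188, 0.7141, 1, 1, 2.3111, 3.1593, 4.1701, 4.9474]

Reading degrees in the order [0, 1, 2, 3, 4, 5, 6, 7, 8, 9] gives [3, 3, 1, 1, 1, 1, 3, 1, 1, 3]; set D = diag(3, 3, 1, 1, 1, 1, 3, 1, 1, 3) and form L = D - A. The multiplicity of 0 as a Laplacian eigenvalue equals the number of connected components. The single zero eigenvalue shows the graph is connected. By the matrix-tree theorem the graph has (1/10) * product of the nonzero eigenvalues = 1 spanning tree.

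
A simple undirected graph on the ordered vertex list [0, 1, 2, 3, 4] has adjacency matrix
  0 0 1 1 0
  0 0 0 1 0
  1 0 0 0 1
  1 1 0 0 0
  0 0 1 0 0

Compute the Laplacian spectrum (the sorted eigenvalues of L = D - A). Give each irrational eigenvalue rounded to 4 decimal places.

[0, 0.3820, 1.3820, 2.6180, 3.6180]

With the vertex order [0, 1, 2, 3, 4], the degrees are [2, 1, 2, 2, 1], giving D = diag(2, 1, 2, 2, 1) and L = D - A. Since every row of L sums to 0, the all-ones vector is in the kernel and 0 is an eigenvalue. The largest eigenvalue, 3.6180, is at most the vertex count 5. There is one zero in the spectrum, matching the 1 component.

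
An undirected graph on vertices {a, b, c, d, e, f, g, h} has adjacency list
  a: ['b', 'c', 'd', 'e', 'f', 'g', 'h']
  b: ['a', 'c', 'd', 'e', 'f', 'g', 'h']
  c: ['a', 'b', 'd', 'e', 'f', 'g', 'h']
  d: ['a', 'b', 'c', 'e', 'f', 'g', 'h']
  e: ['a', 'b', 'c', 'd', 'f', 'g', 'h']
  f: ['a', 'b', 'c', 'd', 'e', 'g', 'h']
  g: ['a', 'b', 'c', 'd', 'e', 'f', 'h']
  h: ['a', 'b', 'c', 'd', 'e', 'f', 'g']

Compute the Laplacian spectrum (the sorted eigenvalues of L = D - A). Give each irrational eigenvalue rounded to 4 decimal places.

Reading degrees in the order [a, b, c, d, e, f, g, h] gives [7, 7, 7, 7, 7, 7, 7, 7]; set D = diag(7, 7, 7, 7, 7, 7, 7, 7) and form L = D - A. L is symmetric positive semidefinite, so every eigenvalue is real and nonnegative. The single zero eigenvalue shows the graph is connected. By the matrix-tree theorem the graph has (1/8) * product of the nonzero eigenvalues = 262144 spanning trees. There is one zero in the spectrum, matching the 1 component.

[0, 8, 8, 8, 8, 8, 8, 8]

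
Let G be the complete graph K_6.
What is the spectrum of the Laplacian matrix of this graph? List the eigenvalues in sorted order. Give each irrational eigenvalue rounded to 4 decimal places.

[0, 6, 6, 6, 6, 6]

The graph has 6 vertices and degree multiset [5, 5, 5, 5, 5, 5]; D is the diagonal matrix of degrees and L = D - A. The multiplicity of 0 as a Laplacian eigenvalue equals the number of connected components. There is one zero in the spectrum, matching the 1 component.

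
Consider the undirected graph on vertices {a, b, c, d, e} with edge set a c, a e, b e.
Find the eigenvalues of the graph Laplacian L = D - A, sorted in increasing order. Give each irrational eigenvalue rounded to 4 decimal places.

[0, 0, 0.5858, 2, 3.4142]

Reading degrees in the order [a, b, c, d, e] gives [2, 1, 1, 0, 2]; set D = diag(2, 1, 1, 0, 2) and form L = D - A. L is symmetric positive semidefinite, so every eigenvalue is real and nonnegative. The 2 zero eigenvalues correspond to the 2 connected components.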